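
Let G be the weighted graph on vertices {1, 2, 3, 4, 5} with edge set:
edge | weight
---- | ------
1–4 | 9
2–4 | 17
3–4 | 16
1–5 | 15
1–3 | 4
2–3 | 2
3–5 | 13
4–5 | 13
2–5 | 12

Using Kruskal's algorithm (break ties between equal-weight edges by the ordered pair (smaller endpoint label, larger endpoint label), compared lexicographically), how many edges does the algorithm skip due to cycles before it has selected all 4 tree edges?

0

Sort edges by weight, then run Kruskal:
2–3 (2): add. Components now {1} {2,3} {4} {5}
1–3 (4): add. Components now {1,2,3} {4} {5}
1–4 (9): add. Components now {1,2,3,4} {5}
2–5 (12): add. Components now {1,2,3,4,5}
Edges rejected before the tree was complete: 0.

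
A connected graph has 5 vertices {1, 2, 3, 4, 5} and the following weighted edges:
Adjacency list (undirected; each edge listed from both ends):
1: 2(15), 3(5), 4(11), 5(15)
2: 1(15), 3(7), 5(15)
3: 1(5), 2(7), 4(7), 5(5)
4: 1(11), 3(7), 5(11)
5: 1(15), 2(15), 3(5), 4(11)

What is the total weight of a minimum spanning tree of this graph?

Kruskal: consider edges lightest-first.
1–3 (5): add — endpoints in different components.
3–5 (5): add — endpoints in different components.
2–3 (7): add — endpoints in different components.
3–4 (7): add — endpoints in different components.
MST edges: 1–3, 3–5, 2–3, 3–4; total weight 5+5+7+7 = 24.

24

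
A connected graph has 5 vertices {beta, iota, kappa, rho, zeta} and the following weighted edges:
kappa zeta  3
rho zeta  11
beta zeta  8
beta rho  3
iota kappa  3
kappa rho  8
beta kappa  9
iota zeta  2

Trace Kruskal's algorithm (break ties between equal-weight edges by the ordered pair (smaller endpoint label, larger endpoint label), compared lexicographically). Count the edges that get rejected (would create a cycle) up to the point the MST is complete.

1

Kruskal's algorithm — process edges by increasing weight (ties by edge label):
iota zeta (2): add. Components now {beta} {iota,zeta} {rho} {kappa}
beta rho (3): add. Components now {beta,rho} {iota,zeta} {kappa}
iota kappa (3): add. Components now {beta,rho} {iota,kappa,zeta}
kappa zeta (3): skip — zeta and kappa already connected.
beta zeta (8): add. Components now {beta,iota,kappa,rho,zeta}
Edges rejected before the tree was complete: 1.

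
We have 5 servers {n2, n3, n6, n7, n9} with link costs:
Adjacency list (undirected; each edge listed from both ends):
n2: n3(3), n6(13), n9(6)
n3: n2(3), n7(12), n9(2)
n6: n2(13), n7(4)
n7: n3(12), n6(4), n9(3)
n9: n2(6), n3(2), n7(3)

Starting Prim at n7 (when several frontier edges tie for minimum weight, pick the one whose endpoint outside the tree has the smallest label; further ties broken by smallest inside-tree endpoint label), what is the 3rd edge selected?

Prim's algorithm from n7:
Step 1: frontier [n7–n9 3, n6–n7 4, n3–n7 12] → take n7–n9 (3); add n9.
Step 2: frontier [n6–n7 4, n3–n7 12, n3–n9 2, n2–n9 6] → take n3–n9 (2); add n3.
Step 3: frontier [n2–n3 3, n6–n7 4, n2–n9 6] → take n2–n3 (3); add n2.
Step 4: frontier [n2–n6 13, n6–n7 4] → take n6–n7 (4); add n6.
The 3rd edge added is n2–n3.

n2-n3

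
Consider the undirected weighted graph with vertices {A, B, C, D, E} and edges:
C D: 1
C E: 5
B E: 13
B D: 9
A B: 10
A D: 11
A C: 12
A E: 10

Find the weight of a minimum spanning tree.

25

Kruskal's algorithm — process edges by increasing weight (ties by edge label):
C D (1): add. Components now {A} {B} {C,D} {E}
C E (5): add. Components now {A} {B} {C,D,E}
B D (9): add. Components now {A} {B,C,D,E}
A B (10): add. Components now {A,B,C,D,E}
MST edges: C D, C E, B D, A B; total weight 1+5+9+10 = 25.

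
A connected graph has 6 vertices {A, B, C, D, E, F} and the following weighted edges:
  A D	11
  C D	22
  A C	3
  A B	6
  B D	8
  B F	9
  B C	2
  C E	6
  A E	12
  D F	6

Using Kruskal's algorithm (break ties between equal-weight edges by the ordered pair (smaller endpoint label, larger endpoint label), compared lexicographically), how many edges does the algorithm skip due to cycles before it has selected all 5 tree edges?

Kruskal: consider edges lightest-first.
B C (2): add — endpoints in different components.
A C (3): add — endpoints in different components.
A B (6): skip — A and B already connected.
C E (6): add — endpoints in different components.
D F (6): add — endpoints in different components.
B D (8): add — endpoints in different components.
Edges rejected before the tree was complete: 1.

1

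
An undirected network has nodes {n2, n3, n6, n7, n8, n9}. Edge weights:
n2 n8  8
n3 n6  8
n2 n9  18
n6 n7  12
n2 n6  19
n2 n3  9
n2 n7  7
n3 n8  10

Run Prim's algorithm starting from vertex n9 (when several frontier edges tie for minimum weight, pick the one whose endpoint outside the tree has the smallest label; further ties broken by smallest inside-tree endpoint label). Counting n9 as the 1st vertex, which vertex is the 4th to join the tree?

n8

Prim's algorithm from n9:
Step 1: cheapest edge leaving the tree is n2 n9 (18); add n2.
Step 2: cheapest edge leaving the tree is n2 n7 (7); add n7.
Step 3: cheapest edge leaving the tree is n2 n8 (8); add n8.
Step 4: cheapest edge leaving the tree is n2 n3 (9); add n3.
Step 5: cheapest edge leaving the tree is n3 n6 (8); add n6.
Vertex order: n9, n2, n7, n8, n3, n6. The 4th vertex is n8.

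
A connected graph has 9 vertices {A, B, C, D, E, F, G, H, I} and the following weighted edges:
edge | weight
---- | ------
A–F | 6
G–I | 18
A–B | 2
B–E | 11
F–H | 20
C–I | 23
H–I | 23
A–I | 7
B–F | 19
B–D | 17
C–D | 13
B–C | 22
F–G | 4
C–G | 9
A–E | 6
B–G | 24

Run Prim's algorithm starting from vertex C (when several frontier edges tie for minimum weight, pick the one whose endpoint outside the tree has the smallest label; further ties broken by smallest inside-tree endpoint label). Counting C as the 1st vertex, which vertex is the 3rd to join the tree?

Prim's algorithm from C:
Step 1: cheapest edge leaving the tree is C–G (9); add G.
Step 2: cheapest edge leaving the tree is F–G (4); add F.
Step 3: cheapest edge leaving the tree is A–F (6); add A.
Step 4: cheapest edge leaving the tree is A–B (2); add B.
Step 5: cheapest edge leaving the tree is A–E (6); add E.
Step 6: cheapest edge leaving the tree is A–I (7); add I.
Step 7: cheapest edge leaving the tree is C–D (13); add D.
Step 8: cheapest edge leaving the tree is F–H (20); add H.
Vertex order: C, G, F, A, B, E, I, D, H. The 3rd vertex is F.

F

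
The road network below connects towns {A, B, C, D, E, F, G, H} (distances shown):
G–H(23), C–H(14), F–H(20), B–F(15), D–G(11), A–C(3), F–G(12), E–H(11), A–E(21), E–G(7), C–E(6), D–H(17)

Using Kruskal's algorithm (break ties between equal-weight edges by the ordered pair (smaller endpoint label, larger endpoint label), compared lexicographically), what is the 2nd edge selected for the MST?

C-E

Kruskal: consider edges lightest-first.
A–C (3): add — endpoints in different components.
C–E (6): add — endpoints in different components.
E–G (7): add — endpoints in different components.
D–G (11): add — endpoints in different components.
E–H (11): add — endpoints in different components.
F–G (12): add — endpoints in different components.
C–H (14): skip — C and H already connected.
B–F (15): add — endpoints in different components.
The 2nd edge added is C–E.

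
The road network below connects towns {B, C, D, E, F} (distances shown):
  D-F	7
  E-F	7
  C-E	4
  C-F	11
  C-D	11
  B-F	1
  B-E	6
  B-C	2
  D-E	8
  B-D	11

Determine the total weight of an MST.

14

Grow the tree from F using Prim:
Step 1: frontier [B-F 1, D-F 7, E-F 7, C-F 11] → take B-F (1); add B.
Step 2: frontier [B-C 2, B-E 6, B-D 11, D-F 7, E-F 7, C-F 11] → take B-C (2); add C.
Step 3: frontier [B-E 6, B-D 11, C-E 4, C-D 11, D-F 7, E-F 7] → take C-E (4); add E.
Step 4: frontier [B-D 11, C-D 11, D-E 8, D-F 7] → take D-F (7); add D.
MST edges: B-F, B-C, C-E, D-F; total weight 1+2+4+7 = 14.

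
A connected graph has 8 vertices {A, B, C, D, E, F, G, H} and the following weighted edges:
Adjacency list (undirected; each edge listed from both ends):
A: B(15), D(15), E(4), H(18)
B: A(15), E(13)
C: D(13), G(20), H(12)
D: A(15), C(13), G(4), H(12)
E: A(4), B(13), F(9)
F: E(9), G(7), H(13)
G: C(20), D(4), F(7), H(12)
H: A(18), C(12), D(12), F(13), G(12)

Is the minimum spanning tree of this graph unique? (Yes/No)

No

Kruskal's algorithm — process edges by increasing weight (ties by edge label):
A—E (4): add — endpoints in different components.
D—G (4): add — endpoints in different components.
F—G (7): add — endpoints in different components.
E—F (9): add — endpoints in different components.
C—H (12): add — endpoints in different components.
D—H (12): add — endpoints in different components.
G—H (12): skip — G and H already connected.
B—E (13): add — endpoints in different components.
Non-tree edge G—H has weight 12, equal to the heaviest edge on its tree cycle — swapping gives another MST of the same weight. Not unique.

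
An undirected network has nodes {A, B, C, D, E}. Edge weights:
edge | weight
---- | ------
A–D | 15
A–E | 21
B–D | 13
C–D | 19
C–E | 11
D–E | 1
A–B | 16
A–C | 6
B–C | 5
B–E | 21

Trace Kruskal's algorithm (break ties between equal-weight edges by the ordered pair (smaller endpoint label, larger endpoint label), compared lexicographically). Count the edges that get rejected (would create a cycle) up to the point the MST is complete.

0

Sort edges by weight, then run Kruskal:
D–E (1): add. Components now {A} {B} {C} {D,E}
B–C (5): add. Components now {A} {B,C} {D,E}
A–C (6): add. Components now {A,B,C} {D,E}
C–E (11): add. Components now {A,B,C,D,E}
Edges rejected before the tree was complete: 0.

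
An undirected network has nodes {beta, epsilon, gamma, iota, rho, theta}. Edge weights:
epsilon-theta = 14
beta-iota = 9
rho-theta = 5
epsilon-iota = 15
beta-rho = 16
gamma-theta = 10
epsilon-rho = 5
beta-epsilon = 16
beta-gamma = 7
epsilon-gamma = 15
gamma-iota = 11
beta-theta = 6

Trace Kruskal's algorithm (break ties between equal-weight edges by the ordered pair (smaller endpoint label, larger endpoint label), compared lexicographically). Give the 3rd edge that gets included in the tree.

beta-theta

Sort edges by weight, then run Kruskal:
epsilon-rho (5): add — endpoints in different components.
rho-theta (5): add — endpoints in different components.
beta-theta (6): add — endpoints in different components.
beta-gamma (7): add — endpoints in different components.
beta-iota (9): add — endpoints in different components.
The 3rd edge added is beta-theta.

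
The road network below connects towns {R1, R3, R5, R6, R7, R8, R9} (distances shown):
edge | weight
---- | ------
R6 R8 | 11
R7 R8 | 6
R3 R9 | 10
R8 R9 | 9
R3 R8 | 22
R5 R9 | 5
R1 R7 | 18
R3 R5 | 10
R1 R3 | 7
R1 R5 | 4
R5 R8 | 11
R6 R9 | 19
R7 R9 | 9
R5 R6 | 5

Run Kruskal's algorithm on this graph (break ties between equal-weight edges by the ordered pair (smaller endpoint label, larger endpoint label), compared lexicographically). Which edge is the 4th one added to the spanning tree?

R7-R8

Kruskal: consider edges lightest-first.
R1 R5 (4): add. Components now {R8} {R1,R5} {R3} {R7} {R6} {R9}
R5 R6 (5): add. Components now {R8} {R1,R5,R6} {R3} {R7} {R9}
R5 R9 (5): add. Components now {R8} {R1,R5,R6,R9} {R3} {R7}
R7 R8 (6): add. Components now {R7,R8} {R1,R5,R6,R9} {R3}
R1 R3 (7): add. Components now {R7,R8} {R1,R3,R5,R6,R9}
R7 R9 (9): add. Components now {R1,R3,R5,R6,R7,R8,R9}
The 4th edge added is R7 R8.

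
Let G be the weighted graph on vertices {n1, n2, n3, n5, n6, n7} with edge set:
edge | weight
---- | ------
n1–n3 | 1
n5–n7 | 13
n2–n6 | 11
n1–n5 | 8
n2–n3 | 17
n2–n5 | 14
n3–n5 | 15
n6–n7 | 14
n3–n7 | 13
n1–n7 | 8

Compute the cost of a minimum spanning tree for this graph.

42

Prim, starting at n7.
Step 1: cheapest edge leaving the tree is n1–n7 (8); add n1.
Step 2: cheapest edge leaving the tree is n1–n3 (1); add n3.
Step 3: cheapest edge leaving the tree is n1–n5 (8); add n5.
Step 4: cheapest edge leaving the tree is n2–n5 (14); add n2.
Step 5: cheapest edge leaving the tree is n2–n6 (11); add n6.
MST edges: n1–n7, n1–n3, n1–n5, n2–n5, n2–n6; total weight 8+1+8+14+11 = 42.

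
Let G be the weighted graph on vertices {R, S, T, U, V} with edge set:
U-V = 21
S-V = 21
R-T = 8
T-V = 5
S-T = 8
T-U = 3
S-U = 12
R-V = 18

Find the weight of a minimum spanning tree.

Grow the tree from R using Prim:
Step 1: cheapest edge leaving the tree is R-T (8); add T.
Step 2: cheapest edge leaving the tree is T-U (3); add U.
Step 3: cheapest edge leaving the tree is T-V (5); add V.
Step 4: cheapest edge leaving the tree is S-T (8); add S.
MST edges: R-T, T-U, T-V, S-T; total weight 8+3+5+8 = 24.

24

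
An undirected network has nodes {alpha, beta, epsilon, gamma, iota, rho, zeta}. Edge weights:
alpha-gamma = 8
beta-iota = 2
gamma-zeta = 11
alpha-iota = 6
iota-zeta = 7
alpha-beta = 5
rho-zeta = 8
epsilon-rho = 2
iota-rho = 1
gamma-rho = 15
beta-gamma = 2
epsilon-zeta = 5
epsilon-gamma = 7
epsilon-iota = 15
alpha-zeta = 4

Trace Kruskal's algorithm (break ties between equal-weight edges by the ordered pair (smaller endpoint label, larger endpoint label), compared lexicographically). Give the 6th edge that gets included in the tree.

alpha-beta

Kruskal: consider edges lightest-first.
iota-rho (1): add — endpoints in different components.
beta-gamma (2): add — endpoints in different components.
beta-iota (2): add — endpoints in different components.
epsilon-rho (2): add — endpoints in different components.
alpha-zeta (4): add — endpoints in different components.
alpha-beta (5): add — endpoints in different components.
The 6th edge added is alpha-beta.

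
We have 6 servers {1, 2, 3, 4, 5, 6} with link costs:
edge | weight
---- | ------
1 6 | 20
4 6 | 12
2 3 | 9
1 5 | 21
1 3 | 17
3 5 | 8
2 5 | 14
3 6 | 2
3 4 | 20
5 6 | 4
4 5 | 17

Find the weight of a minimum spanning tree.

Prim's algorithm from 1:
Step 1: frontier [1 3 17, 1 6 20, 1 5 21] → take 1 3 (17); add 3.
Step 2: frontier [1 6 20, 1 5 21, 3 6 2, 3 5 8, 2 3 9, 3 4 20] → take 3 6 (2); add 6.
Step 3: frontier [1 5 21, 3 5 8, 2 3 9, 3 4 20, 5 6 4, 4 6 12] → take 5 6 (4); add 5.
Step 4: frontier [2 3 9, 3 4 20, 2 5 14, 4 5 17, 4 6 12] → take 2 3 (9); add 2.
Step 5: frontier [3 4 20, 4 5 17, 4 6 12] → take 4 6 (12); add 4.
MST edges: 1 3, 3 6, 5 6, 2 3, 4 6; total weight 17+2+4+9+12 = 44.

44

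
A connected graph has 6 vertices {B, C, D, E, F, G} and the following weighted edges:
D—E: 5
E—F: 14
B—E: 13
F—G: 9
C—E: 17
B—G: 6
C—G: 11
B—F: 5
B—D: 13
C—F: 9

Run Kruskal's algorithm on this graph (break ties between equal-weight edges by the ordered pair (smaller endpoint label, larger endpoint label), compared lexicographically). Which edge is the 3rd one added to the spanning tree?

B-G

Sort edges by weight, then run Kruskal:
B—F (5): add — endpoints in different components.
D—E (5): add — endpoints in different components.
B—G (6): add — endpoints in different components.
C—F (9): add — endpoints in different components.
F—G (9): skip — F and G already connected.
C—G (11): skip — C and G already connected.
B—D (13): add — endpoints in different components.
The 3rd edge added is B—G.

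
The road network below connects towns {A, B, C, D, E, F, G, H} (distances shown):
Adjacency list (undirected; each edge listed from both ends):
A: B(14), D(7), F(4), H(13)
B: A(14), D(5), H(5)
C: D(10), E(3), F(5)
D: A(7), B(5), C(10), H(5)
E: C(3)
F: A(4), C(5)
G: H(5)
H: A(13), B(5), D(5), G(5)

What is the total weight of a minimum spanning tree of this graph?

Kruskal's algorithm — process edges by increasing weight (ties by edge label):
C–E (3): add — endpoints in different components.
A–F (4): add — endpoints in different components.
B–D (5): add — endpoints in different components.
B–H (5): add — endpoints in different components.
C–F (5): add — endpoints in different components.
D–H (5): skip — D and H already connected.
G–H (5): add — endpoints in different components.
A–D (7): add — endpoints in different components.
MST edges: C–E, A–F, B–D, B–H, C–F, G–H, A–D; total weight 3+4+5+5+5+5+7 = 34.

34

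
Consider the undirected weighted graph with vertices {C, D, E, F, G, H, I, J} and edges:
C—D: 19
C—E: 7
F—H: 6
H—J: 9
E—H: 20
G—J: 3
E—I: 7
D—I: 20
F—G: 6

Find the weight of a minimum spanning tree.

Kruskal's algorithm — process edges by increasing weight (ties by edge label):
G—J (3): add — endpoints in different components.
F—G (6): add — endpoints in different components.
F—H (6): add — endpoints in different components.
C—E (7): add — endpoints in different components.
E—I (7): add — endpoints in different components.
H—J (9): skip — H and J already connected.
C—D (19): add — endpoints in different components.
D—I (20): skip — D and I already connected.
E—H (20): add — endpoints in different components.
MST edges: G—J, F—G, F—H, C—E, E—I, C—D, E—H; total weight 3+6+6+7+7+19+20 = 68.

68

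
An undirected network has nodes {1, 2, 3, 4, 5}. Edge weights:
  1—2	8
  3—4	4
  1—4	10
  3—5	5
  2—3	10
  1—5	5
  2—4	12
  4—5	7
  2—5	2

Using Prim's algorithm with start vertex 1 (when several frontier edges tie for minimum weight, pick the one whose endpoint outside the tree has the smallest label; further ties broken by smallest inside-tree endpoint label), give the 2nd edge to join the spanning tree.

2-5

Prim, starting at 1.
Step 1: cheapest edge leaving the tree is 1—5 (5); add 5.
Step 2: cheapest edge leaving the tree is 2—5 (2); add 2.
Step 3: cheapest edge leaving the tree is 3—5 (5); add 3.
Step 4: cheapest edge leaving the tree is 3—4 (4); add 4.
The 2nd edge added is 2—5.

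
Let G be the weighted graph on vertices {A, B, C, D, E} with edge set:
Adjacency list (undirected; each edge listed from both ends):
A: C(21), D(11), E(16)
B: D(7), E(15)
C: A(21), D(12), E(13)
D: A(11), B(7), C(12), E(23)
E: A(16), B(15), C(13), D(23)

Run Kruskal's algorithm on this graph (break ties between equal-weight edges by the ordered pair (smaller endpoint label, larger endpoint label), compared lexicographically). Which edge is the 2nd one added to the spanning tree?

A-D

Kruskal: consider edges lightest-first.
B D (7): add — endpoints in different components.
A D (11): add — endpoints in different components.
C D (12): add — endpoints in different components.
C E (13): add — endpoints in different components.
The 2nd edge added is A D.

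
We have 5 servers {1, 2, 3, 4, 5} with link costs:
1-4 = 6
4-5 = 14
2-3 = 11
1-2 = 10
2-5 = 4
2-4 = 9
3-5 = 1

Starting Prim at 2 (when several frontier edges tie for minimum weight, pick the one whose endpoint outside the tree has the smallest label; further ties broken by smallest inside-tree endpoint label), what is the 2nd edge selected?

Prim's algorithm from 2:
Step 1: frontier [2-5 4, 2-4 9, 1-2 10, 2-3 11] → take 2-5 (4); add 5.
Step 2: frontier [2-4 9, 1-2 10, 2-3 11, 3-5 1, 4-5 14] → take 3-5 (1); add 3.
Step 3: frontier [2-4 9, 1-2 10, 4-5 14] → take 2-4 (9); add 4.
Step 4: frontier [1-2 10, 1-4 6] → take 1-4 (6); add 1.
The 2nd edge added is 3-5.

3-5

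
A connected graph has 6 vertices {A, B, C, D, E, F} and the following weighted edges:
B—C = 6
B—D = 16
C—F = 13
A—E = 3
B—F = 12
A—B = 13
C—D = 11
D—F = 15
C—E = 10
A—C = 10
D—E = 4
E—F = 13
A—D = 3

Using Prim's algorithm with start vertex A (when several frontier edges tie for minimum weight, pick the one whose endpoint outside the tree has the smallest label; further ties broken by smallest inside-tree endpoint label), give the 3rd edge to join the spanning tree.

A-C

Prim's algorithm from A:
Step 1: cheapest edge leaving the tree is A—D (3); add D.
Step 2: cheapest edge leaving the tree is A—E (3); add E.
Step 3: cheapest edge leaving the tree is A—C (10); add C.
Step 4: cheapest edge leaving the tree is B—C (6); add B.
Step 5: cheapest edge leaving the tree is B—F (12); add F.
The 3rd edge added is A—C.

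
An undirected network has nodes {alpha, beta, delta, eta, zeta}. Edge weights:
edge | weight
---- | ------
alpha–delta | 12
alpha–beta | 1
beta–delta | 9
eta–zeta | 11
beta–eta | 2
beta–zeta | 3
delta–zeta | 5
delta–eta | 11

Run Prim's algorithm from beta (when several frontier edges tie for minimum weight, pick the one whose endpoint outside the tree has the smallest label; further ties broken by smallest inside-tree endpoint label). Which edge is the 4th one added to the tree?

Prim's algorithm from beta:
Step 1: cheapest edge leaving the tree is alpha–beta (1); add alpha.
Step 2: cheapest edge leaving the tree is beta–eta (2); add eta.
Step 3: cheapest edge leaving the tree is beta–zeta (3); add zeta.
Step 4: cheapest edge leaving the tree is delta–zeta (5); add delta.
The 4th edge added is delta–zeta.

delta-zeta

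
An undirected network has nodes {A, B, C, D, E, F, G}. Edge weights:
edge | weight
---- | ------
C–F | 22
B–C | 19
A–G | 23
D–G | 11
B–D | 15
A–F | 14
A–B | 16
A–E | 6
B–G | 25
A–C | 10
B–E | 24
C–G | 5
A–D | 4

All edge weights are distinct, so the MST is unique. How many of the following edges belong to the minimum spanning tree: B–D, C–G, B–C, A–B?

Kruskal: consider edges lightest-first.
A–D (4): add. Components now {A,D} {B} {C} {E} {F} {G}
C–G (5): add. Components now {A,D} {B} {C,G} {E} {F}
A–E (6): add. Components now {A,D,E} {B} {C,G} {F}
A–C (10): add. Components now {A,C,D,E,G} {B} {F}
D–G (11): skip — D and G already connected.
A–F (14): add. Components now {A,C,D,E,F,G} {B}
B–D (15): add. Components now {A,B,C,D,E,F,G}
MST edge set: {A–D, C–G, A–E, A–C, A–F, B–D}.
Of the listed edges, {B–D, C–G} are in the MST → 2.

2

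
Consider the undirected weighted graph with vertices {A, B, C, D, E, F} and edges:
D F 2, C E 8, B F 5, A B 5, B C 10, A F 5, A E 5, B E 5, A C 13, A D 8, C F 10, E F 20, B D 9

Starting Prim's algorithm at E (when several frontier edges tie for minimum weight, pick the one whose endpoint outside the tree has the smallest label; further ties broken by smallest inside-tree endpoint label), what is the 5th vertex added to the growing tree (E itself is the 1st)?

Prim, starting at E.
Step 1: cheapest edge leaving the tree is A E (5); add A.
Step 2: cheapest edge leaving the tree is A B (5); add B.
Step 3: cheapest edge leaving the tree is A F (5); add F.
Step 4: cheapest edge leaving the tree is D F (2); add D.
Step 5: cheapest edge leaving the tree is C E (8); add C.
Vertex order: E, A, B, F, D, C. The 5th vertex is D.

D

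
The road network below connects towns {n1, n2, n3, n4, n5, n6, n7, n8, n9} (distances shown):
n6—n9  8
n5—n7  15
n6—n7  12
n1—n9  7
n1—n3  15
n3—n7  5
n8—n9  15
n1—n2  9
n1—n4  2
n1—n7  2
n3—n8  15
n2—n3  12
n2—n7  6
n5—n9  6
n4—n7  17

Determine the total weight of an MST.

51

Kruskal's algorithm — process edges by increasing weight (ties by edge label):
n1—n4 (2): add — endpoints in different components.
n1—n7 (2): add — endpoints in different components.
n3—n7 (5): add — endpoints in different components.
n2—n7 (6): add — endpoints in different components.
n5—n9 (6): add — endpoints in different components.
n1—n9 (7): add — endpoints in different components.
n6—n9 (8): add — endpoints in different components.
n1—n2 (9): skip — n1 and n2 already connected.
n2—n3 (12): skip — n2 and n3 already connected.
n6—n7 (12): skip — n7 and n6 already connected.
n1—n3 (15): skip — n1 and n3 already connected.
n3—n8 (15): add — endpoints in different components.
MST edges: n1—n4, n1—n7, n3—n7, n2—n7, n5—n9, n1—n9, n6—n9, n3—n8; total weight 2+2+5+6+6+7+8+15 = 51.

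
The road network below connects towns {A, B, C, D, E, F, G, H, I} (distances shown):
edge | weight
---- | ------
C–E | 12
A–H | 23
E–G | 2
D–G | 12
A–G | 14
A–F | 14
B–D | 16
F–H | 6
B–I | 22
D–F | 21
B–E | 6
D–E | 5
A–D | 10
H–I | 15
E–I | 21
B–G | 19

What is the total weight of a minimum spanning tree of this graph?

70

Grow the tree from E using Prim:
Step 1: cheapest edge leaving the tree is E–G (2); add G.
Step 2: cheapest edge leaving the tree is D–E (5); add D.
Step 3: cheapest edge leaving the tree is B–E (6); add B.
Step 4: cheapest edge leaving the tree is A–D (10); add A.
Step 5: cheapest edge leaving the tree is C–E (12); add C.
Step 6: cheapest edge leaving the tree is A–F (14); add F.
Step 7: cheapest edge leaving the tree is F–H (6); add H.
Step 8: cheapest edge leaving the tree is H–I (15); add I.
MST edges: E–G, D–E, B–E, A–D, C–E, A–F, F–H, H–I; total weight 2+5+6+10+12+14+6+15 = 70.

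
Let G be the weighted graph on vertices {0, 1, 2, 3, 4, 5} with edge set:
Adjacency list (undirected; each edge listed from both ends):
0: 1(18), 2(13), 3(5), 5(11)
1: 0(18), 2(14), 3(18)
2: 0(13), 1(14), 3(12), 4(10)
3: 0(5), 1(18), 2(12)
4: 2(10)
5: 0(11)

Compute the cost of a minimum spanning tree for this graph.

Sort edges by weight, then run Kruskal:
0–3 (5): add — endpoints in different components.
2–4 (10): add — endpoints in different components.
0–5 (11): add — endpoints in different components.
2–3 (12): add — endpoints in different components.
0–2 (13): skip — 0 and 2 already connected.
1–2 (14): add — endpoints in different components.
MST edges: 0–3, 2–4, 0–5, 2–3, 1–2; total weight 5+10+11+12+14 = 52.

52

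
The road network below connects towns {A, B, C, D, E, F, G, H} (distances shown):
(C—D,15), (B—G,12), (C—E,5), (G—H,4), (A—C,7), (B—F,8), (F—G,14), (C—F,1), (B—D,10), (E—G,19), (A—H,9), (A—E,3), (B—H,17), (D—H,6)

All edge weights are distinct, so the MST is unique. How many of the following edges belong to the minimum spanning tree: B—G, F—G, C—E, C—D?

Kruskal's algorithm — process edges by increasing weight (ties by edge label):
C—F (1): add — endpoints in different components.
A—E (3): add — endpoints in different components.
G—H (4): add — endpoints in different components.
C—E (5): add — endpoints in different components.
D—H (6): add — endpoints in different components.
A—C (7): skip — A and C already connected.
B—F (8): add — endpoints in different components.
A—H (9): add — endpoints in different components.
MST edge set: {C—F, A—E, G—H, C—E, D—H, B—F, A—H}.
Of the listed edges, {C—E} are in the MST → 1.

1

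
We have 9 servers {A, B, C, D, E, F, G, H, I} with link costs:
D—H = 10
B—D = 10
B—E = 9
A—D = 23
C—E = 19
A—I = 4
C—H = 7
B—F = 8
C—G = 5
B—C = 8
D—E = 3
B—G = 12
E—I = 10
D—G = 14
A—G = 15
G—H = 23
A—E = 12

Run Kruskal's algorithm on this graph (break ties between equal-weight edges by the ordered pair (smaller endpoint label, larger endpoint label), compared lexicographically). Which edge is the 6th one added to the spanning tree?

B-F

Kruskal's algorithm — process edges by increasing weight (ties by edge label):
D—E (3): add — endpoints in different components.
A—I (4): add — endpoints in different components.
C—G (5): add — endpoints in different components.
C—H (7): add — endpoints in different components.
B—C (8): add — endpoints in different components.
B—F (8): add — endpoints in different components.
B—E (9): add — endpoints in different components.
B—D (10): skip — B and D already connected.
D—H (10): skip — D and H already connected.
E—I (10): add — endpoints in different components.
The 6th edge added is B—F.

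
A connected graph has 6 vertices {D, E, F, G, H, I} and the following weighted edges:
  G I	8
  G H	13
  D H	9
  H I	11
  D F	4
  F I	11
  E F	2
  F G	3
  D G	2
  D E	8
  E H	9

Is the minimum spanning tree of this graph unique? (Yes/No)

Kruskal: consider edges lightest-first.
D G (2): add — endpoints in different components.
E F (2): add — endpoints in different components.
F G (3): add — endpoints in different components.
D F (4): skip — D and F already connected.
D E (8): skip — D and E already connected.
G I (8): add — endpoints in different components.
D H (9): add — endpoints in different components.
Non-tree edge E H has weight 9, equal to the heaviest edge on its tree cycle — swapping gives another MST of the same weight. Not unique.

No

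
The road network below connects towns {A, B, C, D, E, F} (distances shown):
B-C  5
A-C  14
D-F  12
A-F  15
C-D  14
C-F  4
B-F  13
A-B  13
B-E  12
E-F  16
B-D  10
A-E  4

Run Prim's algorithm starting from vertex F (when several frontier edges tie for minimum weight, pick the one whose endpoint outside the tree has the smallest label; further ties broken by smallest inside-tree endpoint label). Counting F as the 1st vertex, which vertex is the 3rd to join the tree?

B

Prim's algorithm from F:
Step 1: cheapest edge leaving the tree is C-F (4); add C.
Step 2: cheapest edge leaving the tree is B-C (5); add B.
Step 3: cheapest edge leaving the tree is B-D (10); add D.
Step 4: cheapest edge leaving the tree is B-E (12); add E.
Step 5: cheapest edge leaving the tree is A-E (4); add A.
Vertex order: F, C, B, D, E, A. The 3rd vertex is B.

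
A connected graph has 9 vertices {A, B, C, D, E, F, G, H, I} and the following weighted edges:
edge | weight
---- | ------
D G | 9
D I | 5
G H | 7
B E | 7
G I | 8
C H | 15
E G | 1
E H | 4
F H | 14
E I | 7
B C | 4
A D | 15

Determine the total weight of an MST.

Prim's algorithm from F:
Step 1: cheapest edge leaving the tree is F H (14); add H.
Step 2: cheapest edge leaving the tree is E H (4); add E.
Step 3: cheapest edge leaving the tree is E G (1); add G.
Step 4: cheapest edge leaving the tree is B E (7); add B.
Step 5: cheapest edge leaving the tree is B C (4); add C.
Step 6: cheapest edge leaving the tree is E I (7); add I.
Step 7: cheapest edge leaving the tree is D I (5); add D.
Step 8: cheapest edge leaving the tree is A D (15); add A.
MST edges: F H, E H, E G, B E, B C, E I, D I, A D; total weight 14+4+1+7+4+7+5+15 = 57.

57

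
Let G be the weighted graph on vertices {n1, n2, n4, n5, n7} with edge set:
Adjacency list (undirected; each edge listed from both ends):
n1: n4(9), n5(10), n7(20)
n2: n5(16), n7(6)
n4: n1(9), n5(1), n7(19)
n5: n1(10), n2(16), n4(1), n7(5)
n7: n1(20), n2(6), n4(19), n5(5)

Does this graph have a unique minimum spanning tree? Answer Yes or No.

Yes

Kruskal's algorithm — process edges by increasing weight (ties by edge label):
n4—n5 (1): add. Components now {n7} {n2} {n4,n5} {n1}
n5—n7 (5): add. Components now {n4,n5,n7} {n2} {n1}
n2—n7 (6): add. Components now {n2,n4,n5,n7} {n1}
n1—n4 (9): add. Components now {n1,n2,n4,n5,n7}
Every non-tree edge has weight strictly greater than the heaviest edge on the tree path between its endpoints, so the MST is unique.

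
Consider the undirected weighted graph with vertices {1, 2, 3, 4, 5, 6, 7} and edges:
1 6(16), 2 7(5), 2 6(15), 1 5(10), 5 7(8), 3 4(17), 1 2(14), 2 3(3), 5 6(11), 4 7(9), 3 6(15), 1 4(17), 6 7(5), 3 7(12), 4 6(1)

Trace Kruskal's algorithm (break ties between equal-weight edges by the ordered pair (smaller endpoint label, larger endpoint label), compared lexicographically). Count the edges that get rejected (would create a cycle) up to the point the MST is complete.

1

Kruskal's algorithm — process edges by increasing weight (ties by edge label):
4 6 (1): add. Components now {1} {2} {3} {4,6} {5} {7}
2 3 (3): add. Components now {1} {2,3} {4,6} {5} {7}
2 7 (5): add. Components now {1} {2,3,7} {4,6} {5}
6 7 (5): add. Components now {1} {2,3,4,6,7} {5}
5 7 (8): add. Components now {1} {2,3,4,5,6,7}
4 7 (9): skip — 4 and 7 already connected.
1 5 (10): add. Components now {1,2,3,4,5,6,7}
Edges rejected before the tree was complete: 1.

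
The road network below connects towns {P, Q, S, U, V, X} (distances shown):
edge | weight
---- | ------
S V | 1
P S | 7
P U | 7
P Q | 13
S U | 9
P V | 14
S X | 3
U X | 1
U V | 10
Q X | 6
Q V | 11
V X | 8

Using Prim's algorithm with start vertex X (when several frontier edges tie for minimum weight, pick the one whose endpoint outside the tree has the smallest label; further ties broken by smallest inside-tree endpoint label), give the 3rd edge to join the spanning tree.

S-V

Prim's algorithm from X:
Step 1: cheapest edge leaving the tree is U X (1); add U.
Step 2: cheapest edge leaving the tree is S X (3); add S.
Step 3: cheapest edge leaving the tree is S V (1); add V.
Step 4: cheapest edge leaving the tree is Q X (6); add Q.
Step 5: cheapest edge leaving the tree is P S (7); add P.
The 3rd edge added is S V.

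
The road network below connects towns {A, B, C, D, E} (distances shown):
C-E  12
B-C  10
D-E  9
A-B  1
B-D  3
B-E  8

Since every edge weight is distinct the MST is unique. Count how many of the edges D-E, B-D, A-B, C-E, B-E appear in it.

Kruskal: consider edges lightest-first.
A-B (1): add — endpoints in different components.
B-D (3): add — endpoints in different components.
B-E (8): add — endpoints in different components.
D-E (9): skip — D and E already connected.
B-C (10): add — endpoints in different components.
MST edge set: {A-B, B-D, B-E, B-C}.
Of the listed edges, {B-D, A-B, B-E} are in the MST → 3.

3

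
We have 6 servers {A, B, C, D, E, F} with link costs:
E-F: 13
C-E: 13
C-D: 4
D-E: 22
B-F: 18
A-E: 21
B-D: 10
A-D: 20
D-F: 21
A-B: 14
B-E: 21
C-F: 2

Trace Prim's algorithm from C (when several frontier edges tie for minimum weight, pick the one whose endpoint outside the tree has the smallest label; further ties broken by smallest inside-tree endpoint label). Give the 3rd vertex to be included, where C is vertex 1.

D

Grow the tree from C using Prim:
Step 1: cheapest edge leaving the tree is C-F (2); add F.
Step 2: cheapest edge leaving the tree is C-D (4); add D.
Step 3: cheapest edge leaving the tree is B-D (10); add B.
Step 4: cheapest edge leaving the tree is C-E (13); add E.
Step 5: cheapest edge leaving the tree is A-B (14); add A.
Vertex order: C, F, D, B, E, A. The 3rd vertex is D.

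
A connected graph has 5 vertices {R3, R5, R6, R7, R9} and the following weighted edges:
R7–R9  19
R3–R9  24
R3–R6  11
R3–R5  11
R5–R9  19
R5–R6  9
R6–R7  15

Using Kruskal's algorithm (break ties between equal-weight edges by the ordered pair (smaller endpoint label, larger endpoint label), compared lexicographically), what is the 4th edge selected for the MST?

Sort edges by weight, then run Kruskal:
R5–R6 (9): add. Components now {R7} {R5,R6} {R3} {R9}
R3–R5 (11): add. Components now {R7} {R3,R5,R6} {R9}
R3–R6 (11): skip — R6 and R3 already connected.
R6–R7 (15): add. Components now {R3,R5,R6,R7} {R9}
R5–R9 (19): add. Components now {R3,R5,R6,R7,R9}
The 4th edge added is R5–R9.

R5-R9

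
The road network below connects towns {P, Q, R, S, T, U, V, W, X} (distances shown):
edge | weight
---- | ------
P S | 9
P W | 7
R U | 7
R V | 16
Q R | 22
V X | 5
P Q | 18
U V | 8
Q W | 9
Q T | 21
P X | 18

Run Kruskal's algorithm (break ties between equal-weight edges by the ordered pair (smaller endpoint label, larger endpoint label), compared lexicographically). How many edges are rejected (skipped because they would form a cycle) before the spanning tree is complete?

Kruskal: consider edges lightest-first.
V X (5): add — endpoints in different components.
P W (7): add — endpoints in different components.
R U (7): add — endpoints in different components.
U V (8): add — endpoints in different components.
P S (9): add — endpoints in different components.
Q W (9): add — endpoints in different components.
R V (16): skip — V and R already connected.
P Q (18): skip — P and Q already connected.
P X (18): add — endpoints in different components.
Q T (21): add — endpoints in different components.
Edges rejected before the tree was complete: 2.

2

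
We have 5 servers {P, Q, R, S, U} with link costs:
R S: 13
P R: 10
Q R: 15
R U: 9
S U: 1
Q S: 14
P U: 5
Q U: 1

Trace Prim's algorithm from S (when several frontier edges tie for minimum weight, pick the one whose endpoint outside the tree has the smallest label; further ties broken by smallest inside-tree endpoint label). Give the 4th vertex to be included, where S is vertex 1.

P

Prim's algorithm from S:
Step 1: frontier [S U 1, R S 13, Q S 14] → take S U (1); add U.
Step 2: frontier [R S 13, Q S 14, Q U 1, P U 5, R U 9] → take Q U (1); add Q.
Step 3: frontier [Q R 15, R S 13, P U 5, R U 9] → take P U (5); add P.
Step 4: frontier [P R 10, Q R 15, R S 13, R U 9] → take R U (9); add R.
Vertex order: S, U, Q, P, R. The 4th vertex is P.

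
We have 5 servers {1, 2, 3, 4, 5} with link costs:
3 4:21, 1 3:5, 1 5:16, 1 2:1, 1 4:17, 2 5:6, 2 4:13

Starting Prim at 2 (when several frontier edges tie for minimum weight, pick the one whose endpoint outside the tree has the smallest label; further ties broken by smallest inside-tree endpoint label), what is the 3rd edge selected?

2-5

Grow the tree from 2 using Prim:
Step 1: cheapest edge leaving the tree is 1 2 (1); add 1.
Step 2: cheapest edge leaving the tree is 1 3 (5); add 3.
Step 3: cheapest edge leaving the tree is 2 5 (6); add 5.
Step 4: cheapest edge leaving the tree is 2 4 (13); add 4.
The 3rd edge added is 2 5.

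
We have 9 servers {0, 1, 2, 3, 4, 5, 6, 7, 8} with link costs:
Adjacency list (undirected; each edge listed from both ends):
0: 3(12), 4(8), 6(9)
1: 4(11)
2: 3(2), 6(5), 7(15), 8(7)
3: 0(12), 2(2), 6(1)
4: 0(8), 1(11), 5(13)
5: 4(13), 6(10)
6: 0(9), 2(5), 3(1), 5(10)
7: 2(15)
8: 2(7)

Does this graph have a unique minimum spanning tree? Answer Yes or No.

Sort edges by weight, then run Kruskal:
3–6 (1): add — endpoints in different components.
2–3 (2): add — endpoints in different components.
2–6 (5): skip — 2 and 6 already connected.
2–8 (7): add — endpoints in different components.
0–4 (8): add — endpoints in different components.
0–6 (9): add — endpoints in different components.
5–6 (10): add — endpoints in different components.
1–4 (11): add — endpoints in different components.
0–3 (12): skip — 0 and 3 already connected.
4–5 (13): skip — 4 and 5 already connected.
2–7 (15): add — endpoints in different components.
Every non-tree edge has weight strictly greater than the heaviest edge on the tree path between its endpoints, so the MST is unique.

Yes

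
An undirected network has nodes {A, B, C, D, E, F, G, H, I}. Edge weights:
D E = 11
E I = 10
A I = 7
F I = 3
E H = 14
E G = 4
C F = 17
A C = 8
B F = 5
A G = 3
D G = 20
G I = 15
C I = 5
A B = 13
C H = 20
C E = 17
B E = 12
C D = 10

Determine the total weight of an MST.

Prim's algorithm from B:
Step 1: cheapest edge leaving the tree is B F (5); add F.
Step 2: cheapest edge leaving the tree is F I (3); add I.
Step 3: cheapest edge leaving the tree is C I (5); add C.
Step 4: cheapest edge leaving the tree is A I (7); add A.
Step 5: cheapest edge leaving the tree is A G (3); add G.
Step 6: cheapest edge leaving the tree is E G (4); add E.
Step 7: cheapest edge leaving the tree is C D (10); add D.
Step 8: cheapest edge leaving the tree is E H (14); add H.
MST edges: B F, F I, C I, A I, A G, E G, C D, E H; total weight 5+3+5+7+3+4+10+14 = 51.

51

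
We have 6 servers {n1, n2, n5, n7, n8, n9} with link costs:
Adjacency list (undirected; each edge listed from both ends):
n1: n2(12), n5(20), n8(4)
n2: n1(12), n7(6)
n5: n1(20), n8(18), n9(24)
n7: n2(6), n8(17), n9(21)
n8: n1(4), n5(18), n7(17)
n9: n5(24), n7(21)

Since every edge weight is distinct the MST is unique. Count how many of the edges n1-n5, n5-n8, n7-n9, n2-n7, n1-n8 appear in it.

Kruskal's algorithm — process edges by increasing weight (ties by edge label):
n1-n8 (4): add. Components now {n1,n8} {n9} {n7} {n2} {n5}
n2-n7 (6): add. Components now {n1,n8} {n9} {n2,n7} {n5}
n1-n2 (12): add. Components now {n1,n2,n7,n8} {n9} {n5}
n7-n8 (17): skip — n7 and n8 already connected.
n5-n8 (18): add. Components now {n1,n2,n5,n7,n8} {n9}
n1-n5 (20): skip — n1 and n5 already connected.
n7-n9 (21): add. Components now {n1,n2,n5,n7,n8,n9}
MST edge set: {n1-n8, n2-n7, n1-n2, n5-n8, n7-n9}.
Of the listed edges, {n5-n8, n7-n9, n2-n7, n1-n8} are in the MST → 4.

4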